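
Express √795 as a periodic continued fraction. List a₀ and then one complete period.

a₀ = ⌊√795⌋ = 28.

[28; 5, 9, 5, 56]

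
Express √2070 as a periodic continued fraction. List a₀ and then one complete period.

[45; 2, 90]

a₀ = ⌊√2070⌋ = 45.
With m₀=0, d₀=1 and mₖ₊₁ = dₖaₖ − mₖ, dₖ₊₁ = (n − mₖ₊₁²)/dₖ, aₖ₊₁ = ⌊(a₀+mₖ₊₁)/dₖ₊₁⌋:
  k=1: m=45, d=45, a=2
  k=2: m=45, d=1, a=90
d=1 and a=2a₀=90 at k=2, so the next step gives (m, d) = (45, 45) again — its k=1 value — and the period has length 2.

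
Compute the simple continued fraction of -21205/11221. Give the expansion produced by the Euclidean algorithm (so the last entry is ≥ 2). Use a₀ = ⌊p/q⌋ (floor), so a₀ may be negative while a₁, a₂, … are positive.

-21205 = -2*11221 + 1237
11221 = 9*1237 + 88
1237 = 14*88 + 5
88 = 17*5 + 3
5 = 1*3 + 2
3 = 1*2 + 1
2 = 2*1 + 0  (stop)
So -21205/11221 = [-2; 9, 14, 17, 1, 1, 2].

[-2; 9, 14, 17, 1, 1, 2]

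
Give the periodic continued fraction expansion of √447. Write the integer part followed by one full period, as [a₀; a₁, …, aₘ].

a₀ = ⌊√447⌋ = 21.
With m₀=0, d₀=1 and mₖ₊₁ = dₖaₖ − mₖ, dₖ₊₁ = (n − mₖ₊₁²)/dₖ, aₖ₊₁ = ⌊(a₀+mₖ₊₁)/dₖ₊₁⌋:
  k=1: m=21, d=6, a=7
  k=2: m=21, d=1, a=42
d=1 and a=2a₀=42 at k=2, so the next step gives (m, d) = (21, 6) again — its k=1 value — and the period has length 2.

[21; 7, 42]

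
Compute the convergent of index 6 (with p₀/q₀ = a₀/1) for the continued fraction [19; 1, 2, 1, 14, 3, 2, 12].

Using pₖ = aₖpₖ₋₁ + pₖ₋₂, qₖ = aₖqₖ₋₁ + qₖ₋₂ (with p₋₁=1, p₋₂=0, q₋₁=0, q₋₂=1):
  k=0: a=19, p=19, q=1
  k=1: a=1, p=20, q=1
  k=2: a=2, p=59, q=3
  k=3: a=1, p=79, q=4
  k=4: a=14, p=1165, q=59
  k=5: a=3, p=3574, q=181
  k=6: a=2, p=8313, q=421

8313/421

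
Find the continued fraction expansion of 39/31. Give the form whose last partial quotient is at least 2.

39 = 1·31 + 8
31 = 3·8 + 7
8 = 1·7 + 1
7 = 7·1 + 0  (stop)
So 39/31 = [1; 3, 1, 7].

[1; 3, 1, 7]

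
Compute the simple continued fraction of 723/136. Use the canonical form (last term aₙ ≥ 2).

[5; 3, 6, 7]

723 = 5*136 + 43
136 = 3*43 + 7
43 = 6*7 + 1
7 = 7*1 + 0  (stop)
So 723/136 = [5; 3, 6, 7].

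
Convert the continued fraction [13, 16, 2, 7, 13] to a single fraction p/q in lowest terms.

Using pₖ = aₖpₖ₋₁ + pₖ₋₂ and qₖ = aₖqₖ₋₁ + qₖ₋₂:
  k=0: a=13, p=13, q=1
  k=1: a=16, p=209, q=16
  k=2: a=2, p=431, q=33
  k=3: a=7, p=3226, q=247
  k=4: a=13, p=42369, q=3244

42369/3244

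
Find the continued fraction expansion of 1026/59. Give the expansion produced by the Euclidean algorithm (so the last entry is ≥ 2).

[17; 2, 1, 1, 3, 3]

1026 = 17·59 + 23
59 = 2·23 + 13
23 = 1·13 + 10
13 = 1·10 + 3
10 = 3·3 + 1
3 = 3·1 + 0  (stop)
So 1026/59 = [17; 2, 1, 1, 3, 3].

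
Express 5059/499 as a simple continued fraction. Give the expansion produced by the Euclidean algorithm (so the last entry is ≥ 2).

[10; 7, 4, 3, 5]

5059 = 10*499 + 69
499 = 7*69 + 16
69 = 4*16 + 5
16 = 3*5 + 1
5 = 5*1 + 0  (stop)
So 5059/499 = [10; 7, 4, 3, 5].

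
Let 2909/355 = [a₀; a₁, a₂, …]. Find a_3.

1

2909 = 8·355 + 69   →  a_0 = 8
355 = 5·69 + 10   →  a_1 = 5
69 = 6·10 + 9   →  a_2 = 6
10 = 1·9 + 1   →  a_3 = 1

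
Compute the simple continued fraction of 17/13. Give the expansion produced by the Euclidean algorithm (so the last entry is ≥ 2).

[1; 3, 4]

17 = 1·13 + 4
13 = 3·4 + 1
4 = 4·1 + 0  (stop)
So 17/13 = [1; 3, 4].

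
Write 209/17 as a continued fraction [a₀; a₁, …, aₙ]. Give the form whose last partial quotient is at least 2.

[12; 3, 2, 2]

209 = 12·17 + 5
17 = 3·5 + 2
5 = 2·2 + 1
2 = 2·1 + 0  (stop)
So 209/17 = [12; 3, 2, 2].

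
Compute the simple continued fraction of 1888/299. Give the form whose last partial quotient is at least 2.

1888 = 6*299 + 94
299 = 3*94 + 17
94 = 5*17 + 9
17 = 1*9 + 8
9 = 1*8 + 1
8 = 8*1 + 0  (stop)
So 1888/299 = [6; 3, 5, 1, 1, 8].

[6; 3, 5, 1, 1, 8]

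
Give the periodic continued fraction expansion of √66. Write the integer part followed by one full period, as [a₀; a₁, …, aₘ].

a₀ = ⌊√66⌋ = 8.

[8; 8, 16]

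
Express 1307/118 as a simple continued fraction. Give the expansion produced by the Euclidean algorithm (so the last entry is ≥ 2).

[11; 13, 9]

1307 = 11*118 + 9
118 = 13*9 + 1
9 = 9*1 + 0  (stop)
So 1307/118 = [11; 13, 9].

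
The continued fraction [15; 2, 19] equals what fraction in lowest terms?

Using pₖ = aₖpₖ₋₁ + pₖ₋₂ and qₖ = aₖqₖ₋₁ + qₖ₋₂:
  k=0: a=15, p=15, q=1
  k=1: a=2, p=31, q=2
  k=2: a=19, p=604, q=39

604/39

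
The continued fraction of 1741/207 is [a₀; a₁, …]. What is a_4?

1741 = 8·207 + 85   →  a_0 = 8
207 = 2·85 + 37   →  a_1 = 2
85 = 2·37 + 11   →  a_2 = 2
37 = 3·11 + 4   →  a_3 = 3
11 = 2·4 + 3   →  a_4 = 2

2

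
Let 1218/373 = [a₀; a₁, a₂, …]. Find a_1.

1218 = 3·373 + 99   →  a_0 = 3
373 = 3·99 + 76   →  a_1 = 3

3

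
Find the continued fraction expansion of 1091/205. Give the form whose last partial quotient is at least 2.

1091 = 5*205 + 66
205 = 3*66 + 7
66 = 9*7 + 3
7 = 2*3 + 1
3 = 3*1 + 0  (stop)
So 1091/205 = [5; 3, 9, 2, 3].

[5; 3, 9, 2, 3]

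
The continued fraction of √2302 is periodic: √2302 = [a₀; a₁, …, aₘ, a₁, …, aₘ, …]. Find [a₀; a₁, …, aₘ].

[47; 1, 46, 1, 94]

a₀ = ⌊√2302⌋ = 47.
With m₀=0, d₀=1 and mₖ₊₁ = dₖaₖ − mₖ, dₖ₊₁ = (n − mₖ₊₁²)/dₖ, aₖ₊₁ = ⌊(a₀+mₖ₊₁)/dₖ₊₁⌋:
  k=1: m=47, d=93, a=1
  k=2: m=46, d=2, a=46
  k=3: m=46, d=93, a=1
  k=4: m=47, d=1, a=94
d=1 and a=2a₀=94 at k=4, so the next step gives (m, d) = (47, 93) again — its k=1 value — and the period has length 4.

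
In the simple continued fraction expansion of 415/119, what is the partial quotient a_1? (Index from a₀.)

2

415 = 3·119 + 58   →  a_0 = 3
119 = 2·58 + 3   →  a_1 = 2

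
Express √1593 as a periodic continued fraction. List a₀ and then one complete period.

[39; 1, 10, 2, 2, 2, 10, 1, 78]

a₀ = ⌊√1593⌋ = 39.
With m₀=0, d₀=1 and mₖ₊₁ = dₖaₖ − mₖ, dₖ₊₁ = (n − mₖ₊₁²)/dₖ, aₖ₊₁ = ⌊(a₀+mₖ₊₁)/dₖ₊₁⌋:
  k=1: m=39, d=72, a=1
  k=2: m=33, d=7, a=10
  k=3: m=37, d=32, a=2
  k=4: m=27, d=27, a=2
  k=5: m=27, d=32, a=2
  k=6: m=37, d=7, a=10
  k=7: m=33, d=72, a=1
  k=8: m=39, d=1, a=78
d=1 and a=2a₀=78 at k=8, so the next step gives (m, d) = (39, 72) again — its k=1 value — and the period has length 8.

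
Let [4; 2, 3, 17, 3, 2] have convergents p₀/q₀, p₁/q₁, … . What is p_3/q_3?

536/121

Using pₖ = aₖpₖ₋₁ + pₖ₋₂, qₖ = aₖqₖ₋₁ + qₖ₋₂ (with p₋₁=1, p₋₂=0, q₋₁=0, q₋₂=1):
  k=0: a=4, p=4, q=1
  k=1: a=2, p=9, q=2
  k=2: a=3, p=31, q=7
  k=3: a=17, p=536, q=121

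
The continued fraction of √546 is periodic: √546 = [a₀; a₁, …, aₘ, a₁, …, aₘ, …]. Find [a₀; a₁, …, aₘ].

[23; 2, 1, 2, 1, 2, 46]

a₀ = ⌊√546⌋ = 23.
With m₀=0, d₀=1 and mₖ₊₁ = dₖaₖ − mₖ, dₖ₊₁ = (n − mₖ₊₁²)/dₖ, aₖ₊₁ = ⌊(a₀+mₖ₊₁)/dₖ₊₁⌋:
  k=1: m=23, d=17, a=2
  k=2: m=11, d=25, a=1
  k=3: m=14, d=14, a=2
  k=4: m=14, d=25, a=1
  k=5: m=11, d=17, a=2
  k=6: m=23, d=1, a=46
d=1 and a=2a₀=46 at k=6, so the next step gives (m, d) = (23, 17) again — its k=1 value — and the period has length 6.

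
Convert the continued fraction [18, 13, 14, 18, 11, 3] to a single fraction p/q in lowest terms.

2042410/112987

Fold from the inside: start with 3/1.
  11 + 1/3 = 34/3
  18 + 3/34 = 615/34
  14 + 34/615 = 8644/615
  13 + 615/8644 = 112987/8644
  18 + 8644/112987 = 2042410/112987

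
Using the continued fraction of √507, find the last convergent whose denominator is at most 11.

45/2

√507 = [22; 1, 1, 14, 1, 1, 44, …] (period length 6).
Convergents:
  p_0/q_0 = 22/1
  p_1/q_1 = 23/1
  p_2/q_2 = 45/2
  p_3/q_3 = 653/29
q_2 = 2 ≤ 11 < 29 = q_3, so the answer is 45/2.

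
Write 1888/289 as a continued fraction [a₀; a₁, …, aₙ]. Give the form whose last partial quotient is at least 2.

[6; 1, 1, 7, 9, 2]

1888 = 6*289 + 154
289 = 1*154 + 135
154 = 1*135 + 19
135 = 7*19 + 2
19 = 9*2 + 1
2 = 2*1 + 0  (stop)
So 1888/289 = [6; 1, 1, 7, 9, 2].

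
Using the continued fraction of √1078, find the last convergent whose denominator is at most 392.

√1078 = [32; 1, 4, 1, 64, …] (period length 4).
Convergents:
  p_0/q_0 = 32/1
  p_1/q_1 = 33/1
  p_2/q_2 = 164/5
  p_3/q_3 = 197/6
  p_4/q_4 = 12772/389
  p_5/q_5 = 12969/395
q_4 = 389 ≤ 392 < 395 = q_5, so the answer is 12772/389.

12772/389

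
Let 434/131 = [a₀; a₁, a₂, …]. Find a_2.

434 = 3·131 + 41   →  a_0 = 3
131 = 3·41 + 8   →  a_1 = 3
41 = 5·8 + 1   →  a_2 = 5

5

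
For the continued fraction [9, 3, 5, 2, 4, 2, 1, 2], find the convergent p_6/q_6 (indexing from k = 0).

Using pₖ = aₖpₖ₋₁ + pₖ₋₂, qₖ = aₖqₖ₋₁ + qₖ₋₂ (with p₋₁=1, p₋₂=0, q₋₁=0, q₋₂=1):
  k=0: a=9, p=9, q=1
  k=1: a=3, p=28, q=3
  k=2: a=5, p=149, q=16
  k=3: a=2, p=326, q=35
  k=4: a=4, p=1453, q=156
  k=5: a=2, p=3232, q=347
  k=6: a=1, p=4685, q=503

4685/503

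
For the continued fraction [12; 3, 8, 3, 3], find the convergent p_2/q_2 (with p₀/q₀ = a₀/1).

308/25

Using pₖ = aₖpₖ₋₁ + pₖ₋₂, qₖ = aₖqₖ₋₁ + qₖ₋₂ (with p₋₁=1, p₋₂=0, q₋₁=0, q₋₂=1):
  k=0: a=12, p=12, q=1
  k=1: a=3, p=37, q=3
  k=2: a=8, p=308, q=25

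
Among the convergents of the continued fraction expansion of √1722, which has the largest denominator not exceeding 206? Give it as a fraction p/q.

6847/165

√1722 = [41; 2, 82, …] (period length 2).
Convergents:
  p_0/q_0 = 41/1
  p_1/q_1 = 83/2
  p_2/q_2 = 6847/165
  p_3/q_3 = 13777/332
q_2 = 165 ≤ 206 < 332 = q_3, so the answer is 6847/165.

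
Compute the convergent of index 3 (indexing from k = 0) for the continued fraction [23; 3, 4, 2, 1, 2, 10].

Using pₖ = aₖpₖ₋₁ + pₖ₋₂, qₖ = aₖqₖ₋₁ + qₖ₋₂ (with p₋₁=1, p₋₂=0, q₋₁=0, q₋₂=1):
  k=0: a=23, p=23, q=1
  k=1: a=3, p=70, q=3
  k=2: a=4, p=303, q=13
  k=3: a=2, p=676, q=29

676/29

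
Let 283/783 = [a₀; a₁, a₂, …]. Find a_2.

283 = 0·783 + 283   →  a_0 = 0
783 = 2·283 + 217   →  a_1 = 2
283 = 1·217 + 66   →  a_2 = 1

1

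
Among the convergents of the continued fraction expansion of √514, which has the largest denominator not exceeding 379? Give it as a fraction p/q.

√514 = [22; 1, 2, 22, 2, 1, 44, …] (period length 6).
Convergents:
  p_0/q_0 = 22/1
  p_1/q_1 = 23/1
  p_2/q_2 = 68/3
  p_3/q_3 = 1519/67
  p_4/q_4 = 3106/137
  p_5/q_5 = 4625/204
  p_6/q_6 = 206606/9113
q_5 = 204 ≤ 379 < 9113 = q_6, so the answer is 4625/204.

4625/204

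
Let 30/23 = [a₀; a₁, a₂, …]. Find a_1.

30 = 1·23 + 7   →  a_0 = 1
23 = 3·7 + 2   →  a_1 = 3

3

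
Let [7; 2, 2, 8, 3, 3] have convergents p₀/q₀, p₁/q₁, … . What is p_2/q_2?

37/5

Using pₖ = aₖpₖ₋₁ + pₖ₋₂, qₖ = aₖqₖ₋₁ + qₖ₋₂ (with p₋₁=1, p₋₂=0, q₋₁=0, q₋₂=1):
  k=0: a=7, p=7, q=1
  k=1: a=2, p=15, q=2
  k=2: a=2, p=37, q=5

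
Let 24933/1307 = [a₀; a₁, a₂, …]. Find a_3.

3

24933 = 19·1307 + 100   →  a_0 = 19
1307 = 13·100 + 7   →  a_1 = 13
100 = 14·7 + 2   →  a_2 = 14
7 = 3·2 + 1   →  a_3 = 3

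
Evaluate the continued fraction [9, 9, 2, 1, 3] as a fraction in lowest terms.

Fold from the inside: start with 3/1.
  1 + 1/3 = 4/3
  2 + 3/4 = 11/4
  9 + 4/11 = 103/11
  9 + 11/103 = 938/103

938/103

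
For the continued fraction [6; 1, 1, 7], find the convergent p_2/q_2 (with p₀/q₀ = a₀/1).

Using pₖ = aₖpₖ₋₁ + pₖ₋₂, qₖ = aₖqₖ₋₁ + qₖ₋₂ (with p₋₁=1, p₋₂=0, q₋₁=0, q₋₂=1):
  k=0: a=6, p=6, q=1
  k=1: a=1, p=7, q=1
  k=2: a=1, p=13, q=2

13/2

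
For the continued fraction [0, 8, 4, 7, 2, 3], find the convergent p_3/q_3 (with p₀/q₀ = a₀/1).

29/239

Using pₖ = aₖpₖ₋₁ + pₖ₋₂, qₖ = aₖqₖ₋₁ + qₖ₋₂ (with p₋₁=1, p₋₂=0, q₋₁=0, q₋₂=1):
  k=0: a=0, p=0, q=1
  k=1: a=8, p=1, q=8
  k=2: a=4, p=4, q=33
  k=3: a=7, p=29, q=239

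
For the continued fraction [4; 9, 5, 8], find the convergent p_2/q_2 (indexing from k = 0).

Using pₖ = aₖpₖ₋₁ + pₖ₋₂, qₖ = aₖqₖ₋₁ + qₖ₋₂ (with p₋₁=1, p₋₂=0, q₋₁=0, q₋₂=1):
  k=0: a=4, p=4, q=1
  k=1: a=9, p=37, q=9
  k=2: a=5, p=189, q=46

189/46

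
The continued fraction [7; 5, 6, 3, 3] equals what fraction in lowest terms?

2338/325

Using pₖ = aₖpₖ₋₁ + pₖ₋₂ and qₖ = aₖqₖ₋₁ + qₖ₋₂:
  k=0: a=7, p=7, q=1
  k=1: a=5, p=36, q=5
  k=2: a=6, p=223, q=31
  k=3: a=3, p=705, q=98
  k=4: a=3, p=2338, q=325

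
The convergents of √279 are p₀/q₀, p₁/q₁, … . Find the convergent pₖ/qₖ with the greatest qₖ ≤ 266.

1520/91

√279 = [16; 1, 2, 2, 1, 2, 2, 1, 32, …] (period length 8).
Convergents:
  p_0/q_0 = 16/1
  p_1/q_1 = 17/1
  p_2/q_2 = 50/3
  p_3/q_3 = 117/7
  p_4/q_4 = 167/10
  p_5/q_5 = 451/27
  p_6/q_6 = 1069/64
  p_7/q_7 = 1520/91
  p_8/q_8 = 49709/2976
q_7 = 91 ≤ 266 < 2976 = q_8, so the answer is 1520/91.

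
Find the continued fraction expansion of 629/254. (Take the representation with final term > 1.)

629 = 2×254 + 121
254 = 2×121 + 12
121 = 10×12 + 1
12 = 12×1 + 0  (stop)
So 629/254 = [2; 2, 10, 12].

[2; 2, 10, 12]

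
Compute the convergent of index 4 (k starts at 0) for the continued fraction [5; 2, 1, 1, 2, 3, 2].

Using pₖ = aₖpₖ₋₁ + pₖ₋₂, qₖ = aₖqₖ₋₁ + qₖ₋₂ (with p₋₁=1, p₋₂=0, q₋₁=0, q₋₂=1):
  k=0: a=5, p=5, q=1
  k=1: a=2, p=11, q=2
  k=2: a=1, p=16, q=3
  k=3: a=1, p=27, q=5
  k=4: a=2, p=70, q=13

70/13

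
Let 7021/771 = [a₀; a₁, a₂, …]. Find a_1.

7021 = 9·771 + 82   →  a_0 = 9
771 = 9·82 + 33   →  a_1 = 9

9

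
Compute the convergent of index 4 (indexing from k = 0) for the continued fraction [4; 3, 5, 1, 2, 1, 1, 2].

Using pₖ = aₖpₖ₋₁ + pₖ₋₂, qₖ = aₖqₖ₋₁ + qₖ₋₂ (with p₋₁=1, p₋₂=0, q₋₁=0, q₋₂=1):
  k=0: a=4, p=4, q=1
  k=1: a=3, p=13, q=3
  k=2: a=5, p=69, q=16
  k=3: a=1, p=82, q=19
  k=4: a=2, p=233, q=54

233/54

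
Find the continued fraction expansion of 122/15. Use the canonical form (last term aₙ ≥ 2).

122 = 8×15 + 2
15 = 7×2 + 1
2 = 2×1 + 0  (stop)
So 122/15 = [8; 7, 2].

[8; 7, 2]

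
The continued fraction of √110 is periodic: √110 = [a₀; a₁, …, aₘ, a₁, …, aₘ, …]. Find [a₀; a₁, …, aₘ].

a₀ = ⌊√110⌋ = 10.
With m₀=0, d₀=1 and mₖ₊₁ = dₖaₖ − mₖ, dₖ₊₁ = (n − mₖ₊₁²)/dₖ, aₖ₊₁ = ⌊(a₀+mₖ₊₁)/dₖ₊₁⌋:
  k=1: m=10, d=10, a=2
  k=2: m=10, d=1, a=20
d=1 and a=2a₀=20 at k=2, so the next step gives (m, d) = (10, 10) again — its k=1 value — and the period has length 2.

[10; 2, 20]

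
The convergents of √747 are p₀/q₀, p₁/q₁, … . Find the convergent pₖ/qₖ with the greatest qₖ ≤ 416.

√747 = [27; 3, 54, …] (period length 2).
Convergents:
  p_0/q_0 = 27/1
  p_1/q_1 = 82/3
  p_2/q_2 = 4455/163
  p_3/q_3 = 13447/492
q_2 = 163 ≤ 416 < 492 = q_3, so the answer is 4455/163.

4455/163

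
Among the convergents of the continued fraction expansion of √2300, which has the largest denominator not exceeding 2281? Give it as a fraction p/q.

109297/2279

√2300 = [47; 1, 22, 1, 94, …] (period length 4).
Convergents:
  p_0/q_0 = 47/1
  p_1/q_1 = 48/1
  p_2/q_2 = 1103/23
  p_3/q_3 = 1151/24
  p_4/q_4 = 109297/2279
  p_5/q_5 = 110448/2303
q_4 = 2279 ≤ 2281 < 2303 = q_5, so the answer is 109297/2279.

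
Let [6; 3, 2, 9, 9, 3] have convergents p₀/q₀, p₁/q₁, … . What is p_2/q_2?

Using pₖ = aₖpₖ₋₁ + pₖ₋₂, qₖ = aₖqₖ₋₁ + qₖ₋₂ (with p₋₁=1, p₋₂=0, q₋₁=0, q₋₂=1):
  k=0: a=6, p=6, q=1
  k=1: a=3, p=19, q=3
  k=2: a=2, p=44, q=7

44/7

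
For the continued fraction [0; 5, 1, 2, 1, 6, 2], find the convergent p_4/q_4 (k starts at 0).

Using pₖ = aₖpₖ₋₁ + pₖ₋₂, qₖ = aₖqₖ₋₁ + qₖ₋₂ (with p₋₁=1, p₋₂=0, q₋₁=0, q₋₂=1):
  k=0: a=0, p=0, q=1
  k=1: a=5, p=1, q=5
  k=2: a=1, p=1, q=6
  k=3: a=2, p=3, q=17
  k=4: a=1, p=4, q=23

4/23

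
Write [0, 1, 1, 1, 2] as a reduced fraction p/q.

5/8

Fold from the inside: start with 2/1.
  1 + 1/2 = 3/2
  1 + 2/3 = 5/3
  1 + 3/5 = 8/5
  0 + 5/8 = 5/8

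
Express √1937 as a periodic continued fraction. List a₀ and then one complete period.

a₀ = ⌊√1937⌋ = 44.
With m₀=0, d₀=1 and mₖ₊₁ = dₖaₖ − mₖ, dₖ₊₁ = (n − mₖ₊₁²)/dₖ, aₖ₊₁ = ⌊(a₀+mₖ₊₁)/dₖ₊₁⌋:
  k=1: m=44, d=1, a=88
d=1 and a=2a₀=88 at k=1, so the next step gives (m, d) = (44, 1) again — its k=1 value — and the period has length 1.

[44; 88]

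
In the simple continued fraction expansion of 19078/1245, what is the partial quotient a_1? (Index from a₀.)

3

19078 = 15·1245 + 403   →  a_0 = 15
1245 = 3·403 + 36   →  a_1 = 3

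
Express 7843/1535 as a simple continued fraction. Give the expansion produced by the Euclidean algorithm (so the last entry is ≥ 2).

7843 = 5*1535 + 168
1535 = 9*168 + 23
168 = 7*23 + 7
23 = 3*7 + 2
7 = 3*2 + 1
2 = 2*1 + 0  (stop)
So 7843/1535 = [5; 9, 7, 3, 3, 2].

[5; 9, 7, 3, 3, 2]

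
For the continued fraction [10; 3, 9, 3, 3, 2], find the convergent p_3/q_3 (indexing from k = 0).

898/87

Using pₖ = aₖpₖ₋₁ + pₖ₋₂, qₖ = aₖqₖ₋₁ + qₖ₋₂ (with p₋₁=1, p₋₂=0, q₋₁=0, q₋₂=1):
  k=0: a=10, p=10, q=1
  k=1: a=3, p=31, q=3
  k=2: a=9, p=289, q=28
  k=3: a=3, p=898, q=87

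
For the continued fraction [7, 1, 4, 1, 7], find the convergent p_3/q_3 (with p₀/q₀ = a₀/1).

Using pₖ = aₖpₖ₋₁ + pₖ₋₂, qₖ = aₖqₖ₋₁ + qₖ₋₂ (with p₋₁=1, p₋₂=0, q₋₁=0, q₋₂=1):
  k=0: a=7, p=7, q=1
  k=1: a=1, p=8, q=1
  k=2: a=4, p=39, q=5
  k=3: a=1, p=47, q=6

47/6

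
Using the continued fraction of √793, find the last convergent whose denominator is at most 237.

4393/156

√793 = [28; 6, 4, 6, 56, …] (period length 4).
Convergents:
  p_0/q_0 = 28/1
  p_1/q_1 = 169/6
  p_2/q_2 = 704/25
  p_3/q_3 = 4393/156
  p_4/q_4 = 246712/8761
q_3 = 156 ≤ 237 < 8761 = q_4, so the answer is 4393/156.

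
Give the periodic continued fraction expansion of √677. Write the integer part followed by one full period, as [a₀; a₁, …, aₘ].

[26; 52]

a₀ = ⌊√677⌋ = 26.
With m₀=0, d₀=1 and mₖ₊₁ = dₖaₖ − mₖ, dₖ₊₁ = (n − mₖ₊₁²)/dₖ, aₖ₊₁ = ⌊(a₀+mₖ₊₁)/dₖ₊₁⌋:
  k=1: m=26, d=1, a=52
d=1 and a=2a₀=52 at k=1, so the next step gives (m, d) = (26, 1) again — its k=1 value — and the period has length 1.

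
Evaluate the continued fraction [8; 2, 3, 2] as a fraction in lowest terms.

Using pₖ = aₖpₖ₋₁ + pₖ₋₂ and qₖ = aₖqₖ₋₁ + qₖ₋₂:
  k=0: a=8, p=8, q=1
  k=1: a=2, p=17, q=2
  k=2: a=3, p=59, q=7
  k=3: a=2, p=135, q=16

135/16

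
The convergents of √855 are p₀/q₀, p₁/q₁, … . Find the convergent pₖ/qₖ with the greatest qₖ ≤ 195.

√855 = [29; 4, 6, 4, 58, …] (period length 4).
Convergents:
  p_0/q_0 = 29/1
  p_1/q_1 = 117/4
  p_2/q_2 = 731/25
  p_3/q_3 = 3041/104
  p_4/q_4 = 177109/6057
q_3 = 104 ≤ 195 < 6057 = q_4, so the answer is 3041/104.

3041/104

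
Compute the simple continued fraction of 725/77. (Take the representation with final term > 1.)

725 = 9×77 + 32
77 = 2×32 + 13
32 = 2×13 + 6
13 = 2×6 + 1
6 = 6×1 + 0  (stop)
So 725/77 = [9; 2, 2, 2, 6].

[9; 2, 2, 2, 6]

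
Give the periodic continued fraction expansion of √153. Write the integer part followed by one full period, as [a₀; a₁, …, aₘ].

[12; 2, 1, 2, 2, 2, 1, 2, 24]

a₀ = ⌊√153⌋ = 12.
With m₀=0, d₀=1 and mₖ₊₁ = dₖaₖ − mₖ, dₖ₊₁ = (n − mₖ₊₁²)/dₖ, aₖ₊₁ = ⌊(a₀+mₖ₊₁)/dₖ₊₁⌋:
  k=1: m=12, d=9, a=2
  k=2: m=6, d=13, a=1
  k=3: m=7, d=8, a=2
  k=4: m=9, d=9, a=2
  k=5: m=9, d=8, a=2
  k=6: m=7, d=13, a=1
  k=7: m=6, d=9, a=2
  k=8: m=12, d=1, a=24
d=1 and a=2a₀=24 at k=8, so the next step gives (m, d) = (12, 9) again — its k=1 value — and the period has length 8.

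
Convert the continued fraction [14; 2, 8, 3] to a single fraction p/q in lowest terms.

767/53

Fold from the inside: start with 3/1.
  8 + 1/3 = 25/3
  2 + 3/25 = 53/25
  14 + 25/53 = 767/53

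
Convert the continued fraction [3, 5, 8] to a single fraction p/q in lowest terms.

Fold from the inside: start with 8/1.
  5 + 1/8 = 41/8
  3 + 8/41 = 131/41

131/41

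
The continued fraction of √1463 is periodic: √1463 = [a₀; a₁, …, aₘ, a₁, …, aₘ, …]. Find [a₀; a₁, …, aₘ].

a₀ = ⌊√1463⌋ = 38.
With m₀=0, d₀=1 and mₖ₊₁ = dₖaₖ − mₖ, dₖ₊₁ = (n − mₖ₊₁²)/dₖ, aₖ₊₁ = ⌊(a₀+mₖ₊₁)/dₖ₊₁⌋:
  k=1: m=38, d=19, a=4
  k=2: m=38, d=1, a=76
d=1 and a=2a₀=76 at k=2, so the next step gives (m, d) = (38, 19) again — its k=1 value — and the period has length 2.

[38; 4, 76]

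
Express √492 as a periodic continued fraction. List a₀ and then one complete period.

[22; 5, 1, 1, 10, 1, 1, 5, 44]

a₀ = ⌊√492⌋ = 22.
With m₀=0, d₀=1 and mₖ₊₁ = dₖaₖ − mₖ, dₖ₊₁ = (n − mₖ₊₁²)/dₖ, aₖ₊₁ = ⌊(a₀+mₖ₊₁)/dₖ₊₁⌋:
  k=1: m=22, d=8, a=5
  k=2: m=18, d=21, a=1
  k=3: m=3, d=23, a=1
  k=4: m=20, d=4, a=10
  k=5: m=20, d=23, a=1
  k=6: m=3, d=21, a=1
  k=7: m=18, d=8, a=5
  k=8: m=22, d=1, a=44
d=1 and a=2a₀=44 at k=8, so the next step gives (m, d) = (22, 8) again — its k=1 value — and the period has length 8.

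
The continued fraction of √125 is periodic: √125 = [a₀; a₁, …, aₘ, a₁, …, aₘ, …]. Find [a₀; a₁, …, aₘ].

[11; 5, 1, 1, 5, 22]

a₀ = ⌊√125⌋ = 11.
With m₀=0, d₀=1 and mₖ₊₁ = dₖaₖ − mₖ, dₖ₊₁ = (n − mₖ₊₁²)/dₖ, aₖ₊₁ = ⌊(a₀+mₖ₊₁)/dₖ₊₁⌋:
  k=1: m=11, d=4, a=5
  k=2: m=9, d=11, a=1
  k=3: m=2, d=11, a=1
  k=4: m=9, d=4, a=5
  k=5: m=11, d=1, a=22
d=1 and a=2a₀=22 at k=5, so the next step gives (m, d) = (11, 4) again — its k=1 value — and the period has length 5.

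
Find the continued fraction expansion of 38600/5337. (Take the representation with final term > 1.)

[7; 4, 3, 3, 17, 2, 3]

38600 = 7*5337 + 1241
5337 = 4*1241 + 373
1241 = 3*373 + 122
373 = 3*122 + 7
122 = 17*7 + 3
7 = 2*3 + 1
3 = 3*1 + 0  (stop)
So 38600/5337 = [7; 4, 3, 3, 17, 2, 3].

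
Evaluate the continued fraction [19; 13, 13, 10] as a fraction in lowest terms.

32678/1713

Fold from the inside: start with 10/1.
  13 + 1/10 = 131/10
  13 + 10/131 = 1713/131
  19 + 131/1713 = 32678/1713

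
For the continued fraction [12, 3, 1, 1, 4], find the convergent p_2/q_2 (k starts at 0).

Using pₖ = aₖpₖ₋₁ + pₖ₋₂, qₖ = aₖqₖ₋₁ + qₖ₋₂ (with p₋₁=1, p₋₂=0, q₋₁=0, q₋₂=1):
  k=0: a=12, p=12, q=1
  k=1: a=3, p=37, q=3
  k=2: a=1, p=49, q=4

49/4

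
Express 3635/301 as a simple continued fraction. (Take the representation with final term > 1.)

[12; 13, 11, 2]

3635 = 12*301 + 23
301 = 13*23 + 2
23 = 11*2 + 1
2 = 2*1 + 0  (stop)
So 3635/301 = [12; 13, 11, 2].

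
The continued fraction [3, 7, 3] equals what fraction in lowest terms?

69/22

Fold from the inside: start with 3/1.
  7 + 1/3 = 22/3
  3 + 3/22 = 69/22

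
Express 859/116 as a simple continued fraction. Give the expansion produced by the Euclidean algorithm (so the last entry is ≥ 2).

[7; 2, 2, 7, 3]

859 = 7·116 + 47
116 = 2·47 + 22
47 = 2·22 + 3
22 = 7·3 + 1
3 = 3·1 + 0  (stop)
So 859/116 = [7; 2, 2, 7, 3].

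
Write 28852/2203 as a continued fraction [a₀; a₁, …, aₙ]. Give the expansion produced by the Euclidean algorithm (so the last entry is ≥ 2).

[13; 10, 2, 1, 11, 6]

28852 = 13·2203 + 213
2203 = 10·213 + 73
213 = 2·73 + 67
73 = 1·67 + 6
67 = 11·6 + 1
6 = 6·1 + 0  (stop)
So 28852/2203 = [13; 10, 2, 1, 11, 6].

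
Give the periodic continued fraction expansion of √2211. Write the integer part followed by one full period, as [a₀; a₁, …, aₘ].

[47; 47, 94]

a₀ = ⌊√2211⌋ = 47.
With m₀=0, d₀=1 and mₖ₊₁ = dₖaₖ − mₖ, dₖ₊₁ = (n − mₖ₊₁²)/dₖ, aₖ₊₁ = ⌊(a₀+mₖ₊₁)/dₖ₊₁⌋:
  k=1: m=47, d=2, a=47
  k=2: m=47, d=1, a=94
d=1 and a=2a₀=94 at k=2, so the next step gives (m, d) = (47, 2) again — its k=1 value — and the period has length 2.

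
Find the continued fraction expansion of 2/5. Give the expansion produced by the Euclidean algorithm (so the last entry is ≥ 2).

2 = 0*5 + 2
5 = 2*2 + 1
2 = 2*1 + 0  (stop)
So 2/5 = [0; 2, 2].

[0; 2, 2]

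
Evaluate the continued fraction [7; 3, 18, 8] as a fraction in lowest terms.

3246/443

Using pₖ = aₖpₖ₋₁ + pₖ₋₂ and qₖ = aₖqₖ₋₁ + qₖ₋₂:
  k=0: a=7, p=7, q=1
  k=1: a=3, p=22, q=3
  k=2: a=18, p=403, q=55
  k=3: a=8, p=3246, q=443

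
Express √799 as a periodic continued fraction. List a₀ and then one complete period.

a₀ = ⌊√799⌋ = 28.
With m₀=0, d₀=1 and mₖ₊₁ = dₖaₖ − mₖ, dₖ₊₁ = (n − mₖ₊₁²)/dₖ, aₖ₊₁ = ⌊(a₀+mₖ₊₁)/dₖ₊₁⌋:
  k=1: m=28, d=15, a=3
  k=2: m=17, d=34, a=1
  k=3: m=17, d=15, a=3
  k=4: m=28, d=1, a=56
d=1 and a=2a₀=56 at k=4, so the next step gives (m, d) = (28, 15) again — its k=1 value — and the period has length 4.

[28; 3, 1, 3, 56]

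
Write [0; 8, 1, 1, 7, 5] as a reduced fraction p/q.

77/657

Fold from the inside: start with 5/1.
  7 + 1/5 = 36/5
  1 + 5/36 = 41/36
  1 + 36/41 = 77/41
  8 + 41/77 = 657/77
  0 + 77/657 = 77/657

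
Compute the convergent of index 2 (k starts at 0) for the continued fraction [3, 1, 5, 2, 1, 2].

Using pₖ = aₖpₖ₋₁ + pₖ₋₂, qₖ = aₖqₖ₋₁ + qₖ₋₂ (with p₋₁=1, p₋₂=0, q₋₁=0, q₋₂=1):
  k=0: a=3, p=3, q=1
  k=1: a=1, p=4, q=1
  k=2: a=5, p=23, q=6

23/6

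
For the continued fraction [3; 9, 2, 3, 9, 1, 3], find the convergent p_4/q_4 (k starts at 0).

1904/613

Using pₖ = aₖpₖ₋₁ + pₖ₋₂, qₖ = aₖqₖ₋₁ + qₖ₋₂ (with p₋₁=1, p₋₂=0, q₋₁=0, q₋₂=1):
  k=0: a=3, p=3, q=1
  k=1: a=9, p=28, q=9
  k=2: a=2, p=59, q=19
  k=3: a=3, p=205, q=66
  k=4: a=9, p=1904, q=613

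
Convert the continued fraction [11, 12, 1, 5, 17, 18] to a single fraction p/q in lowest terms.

264463/23873

Fold from the inside: start with 18/1.
  17 + 1/18 = 307/18
  5 + 18/307 = 1553/307
  1 + 307/1553 = 1860/1553
  12 + 1553/1860 = 23873/1860
  11 + 1860/23873 = 264463/23873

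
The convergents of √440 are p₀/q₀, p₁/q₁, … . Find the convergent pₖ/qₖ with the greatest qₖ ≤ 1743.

√440 = [20; 1, 40, …] (period length 2).
Convergents:
  p_0/q_0 = 20/1
  p_1/q_1 = 21/1
  p_2/q_2 = 860/41
  p_3/q_3 = 881/42
  p_4/q_4 = 36100/1721
  p_5/q_5 = 36981/1763
q_4 = 1721 ≤ 1743 < 1763 = q_5, so the answer is 36100/1721.

36100/1721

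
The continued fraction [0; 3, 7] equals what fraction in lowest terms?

7/22

Using pₖ = aₖpₖ₋₁ + pₖ₋₂ and qₖ = aₖqₖ₋₁ + qₖ₋₂:
  k=0: a=0, p=0, q=1
  k=1: a=3, p=1, q=3
  k=2: a=7, p=7, q=22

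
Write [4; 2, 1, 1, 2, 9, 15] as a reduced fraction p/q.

8082/1843

Fold from the inside: start with 15/1.
  9 + 1/15 = 136/15
  2 + 15/136 = 287/136
  1 + 136/287 = 423/287
  1 + 287/423 = 710/423
  2 + 423/710 = 1843/710
  4 + 710/1843 = 8082/1843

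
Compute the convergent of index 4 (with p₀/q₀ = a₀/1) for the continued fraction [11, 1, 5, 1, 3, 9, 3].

Using pₖ = aₖpₖ₋₁ + pₖ₋₂, qₖ = aₖqₖ₋₁ + qₖ₋₂ (with p₋₁=1, p₋₂=0, q₋₁=0, q₋₂=1):
  k=0: a=11, p=11, q=1
  k=1: a=1, p=12, q=1
  k=2: a=5, p=71, q=6
  k=3: a=1, p=83, q=7
  k=4: a=3, p=320, q=27

320/27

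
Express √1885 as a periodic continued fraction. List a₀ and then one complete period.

[43; 2, 2, 2, 86]

a₀ = ⌊√1885⌋ = 43.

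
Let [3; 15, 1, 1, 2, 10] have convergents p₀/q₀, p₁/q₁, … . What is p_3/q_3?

Using pₖ = aₖpₖ₋₁ + pₖ₋₂, qₖ = aₖqₖ₋₁ + qₖ₋₂ (with p₋₁=1, p₋₂=0, q₋₁=0, q₋₂=1):
  k=0: a=3, p=3, q=1
  k=1: a=15, p=46, q=15
  k=2: a=1, p=49, q=16
  k=3: a=1, p=95, q=31

95/31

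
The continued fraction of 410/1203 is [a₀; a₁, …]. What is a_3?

14

410 = 0·1203 + 410   →  a_0 = 0
1203 = 2·410 + 383   →  a_1 = 2
410 = 1·383 + 27   →  a_2 = 1
383 = 14·27 + 5   →  a_3 = 14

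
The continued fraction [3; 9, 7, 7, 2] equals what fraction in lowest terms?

Using pₖ = aₖpₖ₋₁ + pₖ₋₂ and qₖ = aₖqₖ₋₁ + qₖ₋₂:
  k=0: a=3, p=3, q=1
  k=1: a=9, p=28, q=9
  k=2: a=7, p=199, q=64
  k=3: a=7, p=1421, q=457
  k=4: a=2, p=3041, q=978

3041/978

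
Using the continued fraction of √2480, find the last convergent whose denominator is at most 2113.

99151/1991

√2480 = [49; 1, 3, 1, 98, …] (period length 4).
Convergents:
  p_0/q_0 = 49/1
  p_1/q_1 = 50/1
  p_2/q_2 = 199/4
  p_3/q_3 = 249/5
  p_4/q_4 = 24601/494
  p_5/q_5 = 24850/499
  p_6/q_6 = 99151/1991
  p_7/q_7 = 124001/2490
q_6 = 1991 ≤ 2113 < 2490 = q_7, so the answer is 99151/1991.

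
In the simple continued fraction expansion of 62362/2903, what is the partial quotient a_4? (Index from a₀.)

62362 = 21·2903 + 1399   →  a_0 = 21
2903 = 2·1399 + 105   →  a_1 = 2
1399 = 13·105 + 34   →  a_2 = 13
105 = 3·34 + 3   →  a_3 = 3
34 = 11·3 + 1   →  a_4 = 11

11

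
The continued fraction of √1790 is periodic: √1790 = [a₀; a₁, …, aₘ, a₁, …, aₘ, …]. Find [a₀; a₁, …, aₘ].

[42; 3, 4, 8, 4, 3, 84]

a₀ = ⌊√1790⌋ = 42.
With m₀=0, d₀=1 and mₖ₊₁ = dₖaₖ − mₖ, dₖ₊₁ = (n − mₖ₊₁²)/dₖ, aₖ₊₁ = ⌊(a₀+mₖ₊₁)/dₖ₊₁⌋:
  k=1: m=42, d=26, a=3
  k=2: m=36, d=19, a=4
  k=3: m=40, d=10, a=8
  k=4: m=40, d=19, a=4
  k=5: m=36, d=26, a=3
  k=6: m=42, d=1, a=84
d=1 and a=2a₀=84 at k=6, so the next step gives (m, d) = (42, 26) again — its k=1 value — and the period has length 6.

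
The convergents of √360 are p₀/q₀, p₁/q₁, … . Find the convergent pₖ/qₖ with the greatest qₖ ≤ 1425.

√360 = [18; 1, 36, …] (period length 2).
Convergents:
  p_0/q_0 = 18/1
  p_1/q_1 = 19/1
  p_2/q_2 = 702/37
  p_3/q_3 = 721/38
  p_4/q_4 = 26658/1405
  p_5/q_5 = 27379/1443
q_4 = 1405 ≤ 1425 < 1443 = q_5, so the answer is 26658/1405.

26658/1405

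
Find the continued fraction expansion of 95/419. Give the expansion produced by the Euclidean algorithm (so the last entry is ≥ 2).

95 = 0·419 + 95
419 = 4·95 + 39
95 = 2·39 + 17
39 = 2·17 + 5
17 = 3·5 + 2
5 = 2·2 + 1
2 = 2·1 + 0  (stop)
So 95/419 = [0; 4, 2, 2, 3, 2, 2].

[0; 4, 2, 2, 3, 2, 2]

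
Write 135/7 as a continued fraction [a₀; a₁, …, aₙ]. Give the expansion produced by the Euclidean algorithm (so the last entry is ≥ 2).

135 = 19·7 + 2
7 = 3·2 + 1
2 = 2·1 + 0  (stop)
So 135/7 = [19; 3, 2].

[19; 3, 2]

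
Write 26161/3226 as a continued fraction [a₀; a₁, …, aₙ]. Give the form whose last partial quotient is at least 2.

26161 = 8·3226 + 353
3226 = 9·353 + 49
353 = 7·49 + 10
49 = 4·10 + 9
10 = 1·9 + 1
9 = 9·1 + 0  (stop)
So 26161/3226 = [8; 9, 7, 4, 1, 9].

[8; 9, 7, 4, 1, 9]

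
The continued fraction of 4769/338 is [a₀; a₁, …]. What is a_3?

4769 = 14·338 + 37   →  a_0 = 14
338 = 9·37 + 5   →  a_1 = 9
37 = 7·5 + 2   →  a_2 = 7
5 = 2·2 + 1   →  a_3 = 2

2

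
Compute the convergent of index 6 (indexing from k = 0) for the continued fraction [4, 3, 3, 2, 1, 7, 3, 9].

Using pₖ = aₖpₖ₋₁ + pₖ₋₂, qₖ = aₖqₖ₋₁ + qₖ₋₂ (with p₋₁=1, p₋₂=0, q₋₁=0, q₋₂=1):
  k=0: a=4, p=4, q=1
  k=1: a=3, p=13, q=3
  k=2: a=3, p=43, q=10
  k=3: a=2, p=99, q=23
  k=4: a=1, p=142, q=33
  k=5: a=7, p=1093, q=254
  k=6: a=3, p=3421, q=795

3421/795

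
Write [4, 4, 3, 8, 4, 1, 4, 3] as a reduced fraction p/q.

36069/8524

Using pₖ = aₖpₖ₋₁ + pₖ₋₂ and qₖ = aₖqₖ₋₁ + qₖ₋₂:
  k=0: a=4, p=4, q=1
  k=1: a=4, p=17, q=4
  k=2: a=3, p=55, q=13
  k=3: a=8, p=457, q=108
  k=4: a=4, p=1883, q=445
  k=5: a=1, p=2340, q=553
  k=6: a=4, p=11243, q=2657
  k=7: a=3, p=36069, q=8524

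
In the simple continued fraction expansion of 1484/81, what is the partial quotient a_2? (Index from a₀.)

1484 = 18·81 + 26   →  a_0 = 18
81 = 3·26 + 3   →  a_1 = 3
26 = 8·3 + 2   →  a_2 = 8

8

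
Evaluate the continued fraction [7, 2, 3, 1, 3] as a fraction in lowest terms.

253/34

Fold from the inside: start with 3/1.
  1 + 1/3 = 4/3
  3 + 3/4 = 15/4
  2 + 4/15 = 34/15
  7 + 15/34 = 253/34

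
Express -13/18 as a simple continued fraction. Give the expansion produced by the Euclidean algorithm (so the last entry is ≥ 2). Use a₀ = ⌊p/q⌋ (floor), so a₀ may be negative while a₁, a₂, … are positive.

-13 = -1*18 + 5
18 = 3*5 + 3
5 = 1*3 + 2
3 = 1*2 + 1
2 = 2*1 + 0  (stop)
So -13/18 = [-1; 3, 1, 1, 2].

[-1; 3, 1, 1, 2]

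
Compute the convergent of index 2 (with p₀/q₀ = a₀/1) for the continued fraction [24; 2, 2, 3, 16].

Using pₖ = aₖpₖ₋₁ + pₖ₋₂, qₖ = aₖqₖ₋₁ + qₖ₋₂ (with p₋₁=1, p₋₂=0, q₋₁=0, q₋₂=1):
  k=0: a=24, p=24, q=1
  k=1: a=2, p=49, q=2
  k=2: a=2, p=122, q=5

122/5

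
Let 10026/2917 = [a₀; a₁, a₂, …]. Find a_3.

2

10026 = 3·2917 + 1275   →  a_0 = 3
2917 = 2·1275 + 367   →  a_1 = 2
1275 = 3·367 + 174   →  a_2 = 3
367 = 2·174 + 19   →  a_3 = 2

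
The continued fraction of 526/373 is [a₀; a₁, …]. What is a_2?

2

526 = 1·373 + 153   →  a_0 = 1
373 = 2·153 + 67   →  a_1 = 2
153 = 2·67 + 19   →  a_2 = 2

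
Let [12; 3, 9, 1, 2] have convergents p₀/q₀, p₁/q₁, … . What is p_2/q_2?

Using pₖ = aₖpₖ₋₁ + pₖ₋₂, qₖ = aₖqₖ₋₁ + qₖ₋₂ (with p₋₁=1, p₋₂=0, q₋₁=0, q₋₂=1):
  k=0: a=12, p=12, q=1
  k=1: a=3, p=37, q=3
  k=2: a=9, p=345, q=28

345/28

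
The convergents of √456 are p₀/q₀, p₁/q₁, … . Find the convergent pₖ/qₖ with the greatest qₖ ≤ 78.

1025/48

√456 = [21; 2, 1, 4, 1, 2, 42, …] (period length 6).
Convergents:
  p_0/q_0 = 21/1
  p_1/q_1 = 43/2
  p_2/q_2 = 64/3
  p_3/q_3 = 299/14
  p_4/q_4 = 363/17
  p_5/q_5 = 1025/48
  p_6/q_6 = 43413/2033
q_5 = 48 ≤ 78 < 2033 = q_6, so the answer is 1025/48.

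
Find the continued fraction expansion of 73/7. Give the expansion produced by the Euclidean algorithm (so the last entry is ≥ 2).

[10; 2, 3]

73 = 10*7 + 3
7 = 2*3 + 1
3 = 3*1 + 0  (stop)
So 73/7 = [10; 2, 3].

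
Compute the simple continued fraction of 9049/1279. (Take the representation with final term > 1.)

[7; 13, 3, 10, 3]

9049 = 7×1279 + 96
1279 = 13×96 + 31
96 = 3×31 + 3
31 = 10×3 + 1
3 = 3×1 + 0  (stop)
So 9049/1279 = [7; 13, 3, 10, 3].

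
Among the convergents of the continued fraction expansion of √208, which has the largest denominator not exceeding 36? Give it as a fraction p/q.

274/19

√208 = [14; 2, 2, 1, 2, 2, 28, …] (period length 6).
Convergents:
  p_0/q_0 = 14/1
  p_1/q_1 = 29/2
  p_2/q_2 = 72/5
  p_3/q_3 = 101/7
  p_4/q_4 = 274/19
  p_5/q_5 = 649/45
q_4 = 19 ≤ 36 < 45 = q_5, so the answer is 274/19.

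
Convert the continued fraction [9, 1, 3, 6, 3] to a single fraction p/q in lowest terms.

771/79

Fold from the inside: start with 3/1.
  6 + 1/3 = 19/3
  3 + 3/19 = 60/19
  1 + 19/60 = 79/60
  9 + 60/79 = 771/79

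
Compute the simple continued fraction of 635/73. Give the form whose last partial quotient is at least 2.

[8; 1, 2, 3, 7]

635 = 8×73 + 51
73 = 1×51 + 22
51 = 2×22 + 7
22 = 3×7 + 1
7 = 7×1 + 0  (stop)
So 635/73 = [8; 1, 2, 3, 7].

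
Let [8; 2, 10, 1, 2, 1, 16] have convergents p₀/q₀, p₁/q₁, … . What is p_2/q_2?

Using pₖ = aₖpₖ₋₁ + pₖ₋₂, qₖ = aₖqₖ₋₁ + qₖ₋₂ (with p₋₁=1, p₋₂=0, q₋₁=0, q₋₂=1):
  k=0: a=8, p=8, q=1
  k=1: a=2, p=17, q=2
  k=2: a=10, p=178, q=21

178/21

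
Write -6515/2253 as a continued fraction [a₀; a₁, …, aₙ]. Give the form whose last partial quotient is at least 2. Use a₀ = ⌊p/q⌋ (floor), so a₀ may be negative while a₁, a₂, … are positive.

-6515 = -3*2253 + 244
2253 = 9*244 + 57
244 = 4*57 + 16
57 = 3*16 + 9
16 = 1*9 + 7
9 = 1*7 + 2
7 = 3*2 + 1
2 = 2*1 + 0  (stop)
So -6515/2253 = [-3; 9, 4, 3, 1, 1, 3, 2].

[-3; 9, 4, 3, 1, 1, 3, 2]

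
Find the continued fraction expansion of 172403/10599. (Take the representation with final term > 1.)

[16; 3, 1, 3, 6, 10, 11]

172403 = 16·10599 + 2819
10599 = 3·2819 + 2142
2819 = 1·2142 + 677
2142 = 3·677 + 111
677 = 6·111 + 11
111 = 10·11 + 1
11 = 11·1 + 0  (stop)
So 172403/10599 = [16; 3, 1, 3, 6, 10, 11].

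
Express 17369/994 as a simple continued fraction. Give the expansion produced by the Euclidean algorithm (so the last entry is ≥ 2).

17369 = 17×994 + 471
994 = 2×471 + 52
471 = 9×52 + 3
52 = 17×3 + 1
3 = 3×1 + 0  (stop)
So 17369/994 = [17; 2, 9, 17, 3].

[17; 2, 9, 17, 3]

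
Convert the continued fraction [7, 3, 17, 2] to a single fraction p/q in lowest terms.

Fold from the inside: start with 2/1.
  17 + 1/2 = 35/2
  3 + 2/35 = 107/35
  7 + 35/107 = 784/107

784/107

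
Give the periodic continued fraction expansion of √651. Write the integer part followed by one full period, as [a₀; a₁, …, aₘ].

a₀ = ⌊√651⌋ = 25.
With m₀=0, d₀=1 and mₖ₊₁ = dₖaₖ − mₖ, dₖ₊₁ = (n − mₖ₊₁²)/dₖ, aₖ₊₁ = ⌊(a₀+mₖ₊₁)/dₖ₊₁⌋:
  k=1: m=25, d=26, a=1
  k=2: m=1, d=25, a=1
  k=3: m=24, d=3, a=16
  k=4: m=24, d=25, a=1
  k=5: m=1, d=26, a=1
  k=6: m=25, d=1, a=50
d=1 and a=2a₀=50 at k=6, so the next step gives (m, d) = (25, 26) again — its k=1 value — and the period has length 6.

[25; 1, 1, 16, 1, 1, 50]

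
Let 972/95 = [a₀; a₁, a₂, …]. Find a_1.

4

972 = 10·95 + 22   →  a_0 = 10
95 = 4·22 + 7   →  a_1 = 4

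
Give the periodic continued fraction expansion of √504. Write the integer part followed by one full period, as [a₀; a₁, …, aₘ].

a₀ = ⌊√504⌋ = 22.
With m₀=0, d₀=1 and mₖ₊₁ = dₖaₖ − mₖ, dₖ₊₁ = (n − mₖ₊₁²)/dₖ, aₖ₊₁ = ⌊(a₀+mₖ₊₁)/dₖ₊₁⌋:
  k=1: m=22, d=20, a=2
  k=2: m=18, d=9, a=4
  k=3: m=18, d=20, a=2
  k=4: m=22, d=1, a=44
d=1 and a=2a₀=44 at k=4, so the next step gives (m, d) = (22, 20) again — its k=1 value — and the period has length 4.

[22; 2, 4, 2, 44]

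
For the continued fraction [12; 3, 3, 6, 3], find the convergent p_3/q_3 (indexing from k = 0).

Using pₖ = aₖpₖ₋₁ + pₖ₋₂, qₖ = aₖqₖ₋₁ + qₖ₋₂ (with p₋₁=1, p₋₂=0, q₋₁=0, q₋₂=1):
  k=0: a=12, p=12, q=1
  k=1: a=3, p=37, q=3
  k=2: a=3, p=123, q=10
  k=3: a=6, p=775, q=63

775/63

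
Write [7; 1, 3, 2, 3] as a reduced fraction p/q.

241/31

Fold from the inside: start with 3/1.
  2 + 1/3 = 7/3
  3 + 3/7 = 24/7
  1 + 7/24 = 31/24
  7 + 24/31 = 241/31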